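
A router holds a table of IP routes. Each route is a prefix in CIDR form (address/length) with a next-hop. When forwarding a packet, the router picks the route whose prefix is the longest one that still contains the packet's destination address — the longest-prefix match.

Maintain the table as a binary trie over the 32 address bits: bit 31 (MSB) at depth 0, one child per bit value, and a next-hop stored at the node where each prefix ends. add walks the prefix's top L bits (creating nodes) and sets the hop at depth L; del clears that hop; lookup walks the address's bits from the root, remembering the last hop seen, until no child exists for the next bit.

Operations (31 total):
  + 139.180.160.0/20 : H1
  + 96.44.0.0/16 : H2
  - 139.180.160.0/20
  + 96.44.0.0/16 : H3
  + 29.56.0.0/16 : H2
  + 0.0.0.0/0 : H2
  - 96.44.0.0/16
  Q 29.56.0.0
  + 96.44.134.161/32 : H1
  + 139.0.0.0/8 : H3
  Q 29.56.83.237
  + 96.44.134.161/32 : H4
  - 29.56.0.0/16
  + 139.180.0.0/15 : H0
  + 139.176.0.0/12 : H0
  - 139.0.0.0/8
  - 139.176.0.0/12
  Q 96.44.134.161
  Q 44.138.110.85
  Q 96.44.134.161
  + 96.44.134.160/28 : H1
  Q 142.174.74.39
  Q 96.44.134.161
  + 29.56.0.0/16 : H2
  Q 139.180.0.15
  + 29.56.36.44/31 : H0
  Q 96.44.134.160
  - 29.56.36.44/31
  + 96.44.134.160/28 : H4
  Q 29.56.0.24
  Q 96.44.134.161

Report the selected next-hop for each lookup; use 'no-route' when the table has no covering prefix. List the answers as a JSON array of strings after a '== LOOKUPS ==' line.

Trace:
  add 139.180.160.0/20 -> H1 at depth 20
  add 96.44.0.0/16 -> H2 at depth 16
  del 139.180.160.0/20 (clear depth 20)
  add 96.44.0.0/16 -> H3 at depth 16
  add 29.56.0.0/16 -> H2 at depth 16
  add 0.0.0.0/0 -> H2 at depth 0
  del 96.44.0.0/16 (clear depth 16)
  Q 29.56.0.0: descend 0001110100111000 ; hops seen [H2,H2] ; pick H2
  add 96.44.134.161/32 -> H1 at depth 32
  add 139.0.0.0/8 -> H3 at depth 8
  Q 29.56.83.237: descend 0001110100111000 ; hops seen [H2,H2] ; pick H2
  add 96.44.134.161/32 -> H4 at depth 32
  del 29.56.0.0/16 (clear depth 16)
  add 139.180.0.0/15 -> H0 at depth 15
  add 139.176.0.0/12 -> H0 at depth 12
  del 139.0.0.0/8 (clear depth 8)
  del 139.176.0.0/12 (clear depth 12)
  Q 96.44.134.161: descend 01100000001011001000011010100001 ; hops seen [H2,H4] ; pick H4
  Q 44.138.110.85: descend 00 ; hops seen [H2] ; pick H2
  Q 96.44.134.161: descend 01100000001011001000011010100001 ; hops seen [H2,H4] ; pick H4
  add 96.44.134.160/28 -> H1 at depth 28
  Q 142.174.74.39: descend 10001 ; hops seen [H2] ; pick H2
  Q 96.44.134.161: descend 01100000001011001000011010100001 ; hops seen [H2,H1,H4] ; pick H4
  add 29.56.0.0/16 -> H2 at depth 16
  Q 139.180.0.15: descend 1000101110110100 ; hops seen [H2,H0] ; pick H0
  add 29.56.36.44/31 -> H0 at depth 31
  Q 96.44.134.160: descend 0110000000101100100001101010000 ; hops seen [H2,H1] ; pick H1
  del 29.56.36.44/31 (clear depth 31)
  add 96.44.134.160/28 -> H4 at depth 28
  Q 29.56.0.24: descend 000111010011100000 ; hops seen [H2,H2] ; pick H2
  Q 96.44.134.161: descend 01100000001011001000011010100001 ; hops seen [H2,H4,H4] ; pick H4

== LOOKUPS ==
["H2","H2","H4","H2","H4","H2","H4","H0","H1","H2","H4"]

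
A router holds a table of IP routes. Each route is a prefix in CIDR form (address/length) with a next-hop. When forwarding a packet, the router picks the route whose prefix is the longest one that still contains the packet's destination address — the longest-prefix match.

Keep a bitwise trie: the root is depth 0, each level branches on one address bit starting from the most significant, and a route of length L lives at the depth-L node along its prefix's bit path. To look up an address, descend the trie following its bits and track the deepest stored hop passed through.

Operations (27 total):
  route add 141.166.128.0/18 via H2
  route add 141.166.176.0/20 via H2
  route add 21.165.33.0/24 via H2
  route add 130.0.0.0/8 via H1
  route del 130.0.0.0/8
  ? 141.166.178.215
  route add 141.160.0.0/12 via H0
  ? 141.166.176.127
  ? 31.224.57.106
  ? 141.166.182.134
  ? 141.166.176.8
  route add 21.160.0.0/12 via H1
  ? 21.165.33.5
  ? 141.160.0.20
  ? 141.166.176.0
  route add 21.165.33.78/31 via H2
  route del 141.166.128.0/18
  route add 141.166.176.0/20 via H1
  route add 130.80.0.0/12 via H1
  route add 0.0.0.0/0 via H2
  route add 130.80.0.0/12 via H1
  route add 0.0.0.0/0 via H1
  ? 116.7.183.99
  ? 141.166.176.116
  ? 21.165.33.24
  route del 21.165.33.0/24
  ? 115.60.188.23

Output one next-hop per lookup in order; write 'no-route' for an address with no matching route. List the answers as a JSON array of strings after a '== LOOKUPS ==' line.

Apply in order:
  add 141.166.128.0/18 -> H2 at depth 18
  add 141.166.176.0/20 -> H2 at depth 20
  add 21.165.33.0/24 -> H2 at depth 24
  add 130.0.0.0/8 -> H1 at depth 8
  - 130.0.0.0/8 clear@8
  ? 141.166.178.215  path d0:-→d1:-→d2:-→d3:-→d4:-→d5:-→d6:-→d7:-→d8:-→d9:-→d10:-→d11:-→d12:-→d13:-→d14:-→d15:-→d16:-→d17:-→d18:H2→d19:-→d20:H2  best=H2
  add 141.160.0.0/12 -> H0 at depth 12
  ? 141.166.176.127  path d0:-→d1:-→d2:-→d3:-→d4:-→d5:-→d6:-→d7:-→d8:-→d9:-→d10:-→d11:-→d12:H0→d13:-→d14:-→d15:-→d16:-→d17:-→d18:H2→d19:-→d20:H2  best=H2
  ? 31.224.57.106  path d0:-→d1:-→d2:-→d3:-→d4:-  best=no-route
  ? 141.166.182.134  path d0:-→d1:-→d2:-→d3:-→d4:-→d5:-→d6:-→d7:-→d8:-→d9:-→d10:-→d11:-→d12:H0→d13:-→d14:-→d15:-→d16:-→d17:-→d18:H2→d19:-→d20:H2  best=H2
  ? 141.166.176.8  path d0:-→d1:-→d2:-→d3:-→d4:-→d5:-→d6:-→d7:-→d8:-→d9:-→d10:-→d11:-→d12:H0→d13:-→d14:-→d15:-→d16:-→d17:-→d18:H2→d19:-→d20:H2  best=H2
  add 21.160.0.0/12 -> H1 at depth 12
  ? 21.165.33.5  path d0:-→d1:-→d2:-→d3:-→d4:-→d5:-→d6:-→d7:-→d8:-→d9:-→d10:-→d11:-→d12:H1→d13:-→d14:-→d15:-→d16:-→d17:-→d18:-→d19:-→d20:-→d21:-→d22:-→d23:-→d24:H2  best=H2
  ? 141.160.0.20  path d0:-→d1:-→d2:-→d3:-→d4:-→d5:-→d6:-→d7:-→d8:-→d9:-→d10:-→d11:-→d12:H0→d13:-  best=H0
  ? 141.166.176.0  path d0:-→d1:-→d2:-→d3:-→d4:-→d5:-→d6:-→d7:-→d8:-→d9:-→d10:-→d11:-→d12:H0→d13:-→d14:-→d15:-→d16:-→d17:-→d18:H2→d19:-→d20:H2  best=H2
  add 21.165.33.78/31 -> H2 at depth 31
  - 141.166.128.0/18 clear@18
  add 141.166.176.0/20 -> H1 at depth 20
  add 130.80.0.0/12 -> H1 at depth 12
  add 0.0.0.0/0 -> H2 at depth 0
  add 130.80.0.0/12 -> H1 at depth 12
  add 0.0.0.0/0 -> H1 at depth 0
  ? 116.7.183.99  path d0:H1→d1:-  best=H1
  ? 141.166.176.116  path d0:H1→d1:-→d2:-→d3:-→d4:-→d5:-→d6:-→d7:-→d8:-→d9:-→d10:-→d11:-→d12:H0→d13:-→d14:-→d15:-→d16:-→d17:-→d18:-→d19:-→d20:H1  best=H1
  ? 21.165.33.24  path d0:H1→d1:-→d2:-→d3:-→d4:-→d5:-→d6:-→d7:-→d8:-→d9:-→d10:-→d11:-→d12:H1→d13:-→d14:-→d15:-→d16:-→d17:-→d18:-→d19:-→d20:-→d21:-→d22:-→d23:-→d24:H2→d25:-  best=H2
  - 21.165.33.0/24 clear@24
  ? 115.60.188.23  path d0:H1→d1:-  best=H1

== LOOKUPS ==
["H2","H2","no-route","H2","H2","H2","H0","H2","H1","H1","H2","H1"]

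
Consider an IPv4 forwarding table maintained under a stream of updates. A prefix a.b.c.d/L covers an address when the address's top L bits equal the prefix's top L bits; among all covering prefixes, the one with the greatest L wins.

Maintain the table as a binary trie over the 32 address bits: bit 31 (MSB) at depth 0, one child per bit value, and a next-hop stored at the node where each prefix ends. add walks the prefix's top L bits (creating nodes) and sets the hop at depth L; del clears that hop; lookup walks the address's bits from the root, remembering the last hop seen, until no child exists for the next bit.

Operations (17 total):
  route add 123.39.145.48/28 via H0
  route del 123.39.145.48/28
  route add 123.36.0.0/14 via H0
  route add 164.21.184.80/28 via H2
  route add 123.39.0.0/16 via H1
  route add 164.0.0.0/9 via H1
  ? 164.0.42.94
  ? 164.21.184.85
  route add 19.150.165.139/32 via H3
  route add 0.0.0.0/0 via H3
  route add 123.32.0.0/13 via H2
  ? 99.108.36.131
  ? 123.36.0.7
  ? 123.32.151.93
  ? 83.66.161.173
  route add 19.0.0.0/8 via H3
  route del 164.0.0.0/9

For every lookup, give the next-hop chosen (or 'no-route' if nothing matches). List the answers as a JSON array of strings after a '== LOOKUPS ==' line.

Trace:
  + 123.39.145.48/28 (H0) depth=28
  - 123.39.145.48/28 clear@28
  + 123.36.0.0/14 (H0) depth=14
  + 164.21.184.80/28 (H2) depth=28
  + 123.39.0.0/16 (H1) depth=16
  + 164.0.0.0/9 (H1) depth=9
  Q 164.0.42.94: descend 10100100000 ; hops seen [H1] ; pick H1
  Q 164.21.184.85: descend 1010010000010101101110000101 ; hops seen [H1,H2] ; pick H2
  + 19.150.165.139/32 (H3) depth=32
  + 0.0.0.0/0 (H3) depth=0
  + 123.32.0.0/13 (H2) depth=13
  Q 99.108.36.131: descend 011 ; hops seen [H3] ; pick H3
  Q 123.36.0.7: descend 01111011001001 ; hops seen [H3,H2,H0] ; pick H0
  Q 123.32.151.93: descend 0111101100100 ; hops seen [H3,H2] ; pick H2
  Q 83.66.161.173: descend 01 ; hops seen [H3] ; pick H3
  + 19.0.0.0/8 (H3) depth=8
  - 164.0.0.0/9 clear@9

== LOOKUPS ==
["H1","H2","H3","H0","H2","H3"]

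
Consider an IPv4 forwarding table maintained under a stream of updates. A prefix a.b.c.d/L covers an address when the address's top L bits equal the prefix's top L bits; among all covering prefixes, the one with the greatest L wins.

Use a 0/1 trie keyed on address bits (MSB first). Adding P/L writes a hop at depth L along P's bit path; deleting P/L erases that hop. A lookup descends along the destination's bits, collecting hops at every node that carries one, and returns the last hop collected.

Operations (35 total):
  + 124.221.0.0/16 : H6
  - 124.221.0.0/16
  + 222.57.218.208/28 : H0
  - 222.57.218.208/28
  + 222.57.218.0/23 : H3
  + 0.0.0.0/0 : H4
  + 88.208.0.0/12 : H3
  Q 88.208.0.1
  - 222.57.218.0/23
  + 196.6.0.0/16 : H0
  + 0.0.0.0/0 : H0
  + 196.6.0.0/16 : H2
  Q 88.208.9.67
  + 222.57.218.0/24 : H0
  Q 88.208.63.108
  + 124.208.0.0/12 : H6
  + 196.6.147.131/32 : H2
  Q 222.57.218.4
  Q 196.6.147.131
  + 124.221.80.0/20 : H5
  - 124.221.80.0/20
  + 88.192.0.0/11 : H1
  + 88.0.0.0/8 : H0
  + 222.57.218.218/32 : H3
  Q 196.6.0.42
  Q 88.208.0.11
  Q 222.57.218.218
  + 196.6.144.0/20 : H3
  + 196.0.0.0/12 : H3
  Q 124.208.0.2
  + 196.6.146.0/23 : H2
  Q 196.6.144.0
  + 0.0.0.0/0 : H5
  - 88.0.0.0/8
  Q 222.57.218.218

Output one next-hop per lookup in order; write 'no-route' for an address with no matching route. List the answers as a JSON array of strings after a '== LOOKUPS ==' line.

Apply in order:
  + 124.221.0.0/16 (H6) depth=16
  del 124.221.0.0/16 (clear depth 16)
  + 222.57.218.208/28 (H0) depth=28
  del 222.57.218.208/28 (clear depth 28)
  + 222.57.218.0/23 (H3) depth=23
  + 0.0.0.0/0 (H4) depth=0
  + 88.208.0.0/12 (H3) depth=12
  ? 88.208.0.1  path d0:H4→d1:-→d2:-→d3:-→d4:-→d5:-→d6:-→d7:-→d8:-→d9:-→d10:-→d11:-→d12:H3  best=H3
  del 222.57.218.0/23 (clear depth 23)
  + 196.6.0.0/16 (H0) depth=16
  + 0.0.0.0/0 (H0) depth=0
  + 196.6.0.0/16 (H2) depth=16
  ? 88.208.9.67  path d0:H0→d1:-→d2:-→d3:-→d4:-→d5:-→d6:-→d7:-→d8:-→d9:-→d10:-→d11:-→d12:H3  best=H3
  + 222.57.218.0/24 (H0) depth=24
  ? 88.208.63.108  path d0:H0→d1:-→d2:-→d3:-→d4:-→d5:-→d6:-→d7:-→d8:-→d9:-→d10:-→d11:-→d12:H3  best=H3
  + 124.208.0.0/12 (H6) depth=12
  + 196.6.147.131/32 (H2) depth=32
  ? 222.57.218.4  path d0:H0→d1:-→d2:-→d3:-→d4:-→d5:-→d6:-→d7:-→d8:-→d9:-→d10:-→d11:-→d12:-→d13:-→d14:-→d15:-→d16:-→d17:-→d18:-→d19:-→d20:-→d21:-→d22:-→d23:-→d24:H0  best=H0
  ? 196.6.147.131  path d0:H0→d1:-→d2:-→d3:-→d4:-→d5:-→d6:-→d7:-→d8:-→d9:-→d10:-→d11:-→d12:-→d13:-→d14:-→d15:-→d16:H2→d17:-→d18:-→d19:-→d20:-→d21:-→d22:-→d23:-→d24:-→d25:-→d26:-→d27:-→d28:-→d29:-→d30:-→d31:-→d32:H2  best=H2
  + 124.221.80.0/20 (H5) depth=20
  del 124.221.80.0/20 (clear depth 20)
  + 88.192.0.0/11 (H1) depth=11
  + 88.0.0.0/8 (H0) depth=8
  + 222.57.218.218/32 (H3) depth=32
  ? 196.6.0.42  path d0:H0→d1:-→d2:-→d3:-→d4:-→d5:-→d6:-→d7:-→d8:-→d9:-→d10:-→d11:-→d12:-→d13:-→d14:-→d15:-→d16:H2  best=H2
  ? 88.208.0.11  path d0:H0→d1:-→d2:-→d3:-→d4:-→d5:-→d6:-→d7:-→d8:H0→d9:-→d10:-→d11:H1→d12:H3  best=H3
  ? 222.57.218.218  path d0:H0→d1:-→d2:-→d3:-→d4:-→d5:-→d6:-→d7:-→d8:-→d9:-→d10:-→d11:-→d12:-→d13:-→d14:-→d15:-→d16:-→d17:-→d18:-→d19:-→d20:-→d21:-→d22:-→d23:-→d24:H0→d25:-→d26:-→d27:-→d28:-→d29:-→d30:-→d31:-→d32:H3  best=H3
  + 196.6.144.0/20 (H3) depth=20
  + 196.0.0.0/12 (H3) depth=12
  ? 124.208.0.2  path d0:H0→d1:-→d2:-→d3:-→d4:-→d5:-→d6:-→d7:-→d8:-→d9:-→d10:-→d11:-→d12:H6  best=H6
  + 196.6.146.0/23 (H2) depth=23
  ? 196.6.144.0  path d0:H0→d1:-→d2:-→d3:-→d4:-→d5:-→d6:-→d7:-→d8:-→d9:-→d10:-→d11:-→d12:H3→d13:-→d14:-→d15:-→d16:H2→d17:-→d18:-→d19:-→d20:H3→d21:-→d22:-  best=H3
  + 0.0.0.0/0 (H5) depth=0
  del 88.0.0.0/8 (clear depth 8)
  ? 222.57.218.218  path d0:H5→d1:-→d2:-→d3:-→d4:-→d5:-→d6:-→d7:-→d8:-→d9:-→d10:-→d11:-→d12:-→d13:-→d14:-→d15:-→d16:-→d17:-→d18:-→d19:-→d20:-→d21:-→d22:-→d23:-→d24:H0→d25:-→d26:-→d27:-→d28:-→d29:-→d30:-→d31:-→d32:H3  best=H3

== LOOKUPS ==
["H3","H3","H3","H0","H2","H2","H3","H3","H6","H3","H3"]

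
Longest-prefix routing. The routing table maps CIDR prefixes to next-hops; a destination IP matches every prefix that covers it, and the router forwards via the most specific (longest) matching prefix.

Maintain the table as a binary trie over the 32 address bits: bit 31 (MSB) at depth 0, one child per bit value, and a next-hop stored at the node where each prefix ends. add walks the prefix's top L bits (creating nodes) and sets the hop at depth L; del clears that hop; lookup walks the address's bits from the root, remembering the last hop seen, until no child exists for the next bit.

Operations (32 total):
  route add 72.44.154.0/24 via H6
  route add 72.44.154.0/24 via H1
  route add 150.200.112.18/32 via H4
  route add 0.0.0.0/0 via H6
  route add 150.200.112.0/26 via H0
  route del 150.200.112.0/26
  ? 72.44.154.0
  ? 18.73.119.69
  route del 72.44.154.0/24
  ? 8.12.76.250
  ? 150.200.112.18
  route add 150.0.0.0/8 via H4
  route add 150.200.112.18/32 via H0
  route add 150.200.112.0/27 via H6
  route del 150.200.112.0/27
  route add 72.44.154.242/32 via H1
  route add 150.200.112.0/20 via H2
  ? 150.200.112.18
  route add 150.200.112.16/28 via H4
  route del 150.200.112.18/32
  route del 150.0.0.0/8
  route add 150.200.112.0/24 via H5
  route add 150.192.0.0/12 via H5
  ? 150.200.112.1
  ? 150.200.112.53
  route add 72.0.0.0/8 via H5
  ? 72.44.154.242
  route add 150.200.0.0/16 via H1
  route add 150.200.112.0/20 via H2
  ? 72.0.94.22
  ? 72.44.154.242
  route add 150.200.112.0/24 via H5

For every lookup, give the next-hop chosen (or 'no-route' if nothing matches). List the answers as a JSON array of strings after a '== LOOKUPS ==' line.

Apply in order:
  + 72.44.154.0/24 (H6) depth=24
  + 72.44.154.0/24 (H1) depth=24
  + 150.200.112.18/32 (H4) depth=32
  + 0.0.0.0/0 (H6) depth=0
  + 150.200.112.0/26 (H0) depth=26
  del 150.200.112.0/26 (clear depth 26)
  ? 72.44.154.0  path d0:H6→d1:-→d2:-→d3:-→d4:-→d5:-→d6:-→d7:-→d8:-→d9:-→d10:-→d11:-→d12:-→d13:-→d14:-→d15:-→d16:-→d17:-→d18:-→d19:-→d20:-→d21:-→d22:-→d23:-→d24:H1  best=H1
  ? 18.73.119.69  path d0:H6→d1:-  best=H6
  del 72.44.154.0/24 (clear depth 24)
  ? 8.12.76.250  path d0:H6→d1:-  best=H6
  ? 150.200.112.18  path d0:H6→d1:-→d2:-→d3:-→d4:-→d5:-→d6:-→d7:-→d8:-→d9:-→d10:-→d11:-→d12:-→d13:-→d14:-→d15:-→d16:-→d17:-→d18:-→d19:-→d20:-→d21:-→d22:-→d23:-→d24:-→d25:-→d26:-→d27:-→d28:-→d29:-→d30:-→d31:-→d32:H4  best=H4
  + 150.0.0.0/8 (H4) depth=8
  + 150.200.112.18/32 (H0) depth=32
  + 150.200.112.0/27 (H6) depth=27
  del 150.200.112.0/27 (clear depth 27)
  + 72.44.154.242/32 (H1) depth=32
  + 150.200.112.0/20 (H2) depth=20
  ? 150.200.112.18  path d0:H6→d1:-→d2:-→d3:-→d4:-→d5:-→d6:-→d7:-→d8:H4→d9:-→d10:-→d11:-→d12:-→d13:-→d14:-→d15:-→d16:-→d17:-→d18:-→d19:-→d20:H2→d21:-→d22:-→d23:-→d24:-→d25:-→d26:-→d27:-→d28:-→d29:-→d30:-→d31:-→d32:H0  best=H0
  + 150.200.112.16/28 (H4) depth=28
  del 150.200.112.18/32 (clear depth 32)
  del 150.0.0.0/8 (clear depth 8)
  + 150.200.112.0/24 (H5) depth=24
  + 150.192.0.0/12 (H5) depth=12
  ? 150.200.112.1  path d0:H6→d1:-→d2:-→d3:-→d4:-→d5:-→d6:-→d7:-→d8:-→d9:-→d10:-→d11:-→d12:H5→d13:-→d14:-→d15:-→d16:-→d17:-→d18:-→d19:-→d20:H2→d21:-→d22:-→d23:-→d24:H5→d25:-→d26:-→d27:-  best=H5
  ? 150.200.112.53  path d0:H6→d1:-→d2:-→d3:-→d4:-→d5:-→d6:-→d7:-→d8:-→d9:-→d10:-→d11:-→d12:H5→d13:-→d14:-→d15:-→d16:-→d17:-→d18:-→d19:-→d20:H2→d21:-→d22:-→d23:-→d24:H5→d25:-→d26:-  best=H5
  + 72.0.0.0/8 (H5) depth=8
  ? 72.44.154.242  path d0:H6→d1:-→d2:-→d3:-→d4:-→d5:-→d6:-→d7:-→d8:H5→d9:-→d10:-→d11:-→d12:-→d13:-→d14:-→d15:-→d16:-→d17:-→d18:-→d19:-→d20:-→d21:-→d22:-→d23:-→d24:-→d25:-→d26:-→d27:-→d28:-→d29:-→d30:-→d31:-→d32:H1  best=H1
  + 150.200.0.0/16 (H1) depth=16
  + 150.200.112.0/20 (H2) depth=20
  ? 72.0.94.22  path d0:H6→d1:-→d2:-→d3:-→d4:-→d5:-→d6:-→d7:-→d8:H5→d9:-→d10:-  best=H5
  ? 72.44.154.242  path d0:H6→d1:-→d2:-→d3:-→d4:-→d5:-→d6:-→d7:-→d8:H5→d9:-→d10:-→d11:-→d12:-→d13:-→d14:-→d15:-→d16:-→d17:-→d18:-→d19:-→d20:-→d21:-→d22:-→d23:-→d24:-→d25:-→d26:-→d27:-→d28:-→d29:-→d30:-→d31:-→d32:H1  best=H1
  + 150.200.112.0/24 (H5) depth=24

== LOOKUPS ==
["H1","H6","H6","H4","H0","H5","H5","H1","H5","H1"]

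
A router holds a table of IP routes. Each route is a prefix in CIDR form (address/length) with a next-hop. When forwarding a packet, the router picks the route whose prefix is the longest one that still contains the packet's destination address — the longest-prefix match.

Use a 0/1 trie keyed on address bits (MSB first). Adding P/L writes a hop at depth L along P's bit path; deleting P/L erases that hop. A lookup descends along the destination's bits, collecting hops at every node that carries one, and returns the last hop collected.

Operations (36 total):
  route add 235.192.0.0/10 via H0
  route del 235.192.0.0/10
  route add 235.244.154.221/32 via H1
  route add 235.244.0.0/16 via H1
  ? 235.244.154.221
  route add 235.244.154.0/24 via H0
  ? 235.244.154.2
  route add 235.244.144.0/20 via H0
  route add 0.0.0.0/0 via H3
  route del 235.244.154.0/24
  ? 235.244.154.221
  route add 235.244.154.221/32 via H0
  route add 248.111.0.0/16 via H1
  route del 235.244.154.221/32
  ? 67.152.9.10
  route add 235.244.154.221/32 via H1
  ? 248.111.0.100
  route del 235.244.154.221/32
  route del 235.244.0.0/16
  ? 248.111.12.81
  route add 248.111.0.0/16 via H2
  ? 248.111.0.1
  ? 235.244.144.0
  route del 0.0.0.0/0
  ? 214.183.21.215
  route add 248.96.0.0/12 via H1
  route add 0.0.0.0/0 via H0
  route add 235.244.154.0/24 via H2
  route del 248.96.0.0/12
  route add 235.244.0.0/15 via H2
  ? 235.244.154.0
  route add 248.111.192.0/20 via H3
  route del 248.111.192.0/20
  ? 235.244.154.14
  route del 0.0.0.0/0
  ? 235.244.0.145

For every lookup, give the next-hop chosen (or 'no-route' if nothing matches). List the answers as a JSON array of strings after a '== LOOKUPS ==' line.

Apply in order:
  + 235.192.0.0/10 (H0) depth=10
  - 235.192.0.0/10 clear@10
  + 235.244.154.221/32 (H1) depth=32
  + 235.244.0.0/16 (H1) depth=16
  Q 235.244.154.221: descend 11101011111101001001101011011101 ; hops seen [H1,H1] ; pick H1
  + 235.244.154.0/24 (H0) depth=24
  Q 235.244.154.2: descend 111010111111010010011010 ; hops seen [H1,H0] ; pick H0
  + 235.244.144.0/20 (H0) depth=20
  + 0.0.0.0/0 (H3) depth=0
  - 235.244.154.0/24 clear@24
  Q 235.244.154.221: descend 11101011111101001001101011011101 ; hops seen [H3,H1,H0,H1] ; pick H1
  + 235.244.154.221/32 (H0) depth=32
  + 248.111.0.0/16 (H1) depth=16
  - 235.244.154.221/32 clear@32
  Q 67.152.9.10: descend ε ; hops seen [H3] ; pick H3
  + 235.244.154.221/32 (H1) depth=32
  Q 248.111.0.100: descend 1111100001101111 ; hops seen [H3,H1] ; pick H1
  - 235.244.154.221/32 clear@32
  - 235.244.0.0/16 clear@16
  Q 248.111.12.81: descend 1111100001101111 ; hops seen [H3,H1] ; pick H1
  + 248.111.0.0/16 (H2) depth=16
  Q 248.111.0.1: descend 1111100001101111 ; hops seen [H3,H2] ; pick H2
  Q 235.244.144.0: descend 11101011111101001001 ; hops seen [H3,H0] ; pick H0
  - 0.0.0.0/0 clear@0
  Q 214.183.21.215: descend 11 ; hops seen [∅] ; pick no-route
  + 248.96.0.0/12 (H1) depth=12
  + 0.0.0.0/0 (H0) depth=0
  + 235.244.154.0/24 (H2) depth=24
  - 248.96.0.0/12 clear@12
  + 235.244.0.0/15 (H2) depth=15
  Q 235.244.154.0: descend 111010111111010010011010 ; hops seen [H0,H2,H0,H2] ; pick H2
  + 248.111.192.0/20 (H3) depth=20
  - 248.111.192.0/20 clear@20
  Q 235.244.154.14: descend 111010111111010010011010 ; hops seen [H0,H2,H0,H2] ; pick H2
  - 0.0.0.0/0 clear@0
  Q 235.244.0.145: descend 1110101111110100 ; hops seen [H2] ; pick H2

== LOOKUPS ==
["H1","H0","H1","H3","H1","H1","H2","H0","no-route","H2","H2","H2"]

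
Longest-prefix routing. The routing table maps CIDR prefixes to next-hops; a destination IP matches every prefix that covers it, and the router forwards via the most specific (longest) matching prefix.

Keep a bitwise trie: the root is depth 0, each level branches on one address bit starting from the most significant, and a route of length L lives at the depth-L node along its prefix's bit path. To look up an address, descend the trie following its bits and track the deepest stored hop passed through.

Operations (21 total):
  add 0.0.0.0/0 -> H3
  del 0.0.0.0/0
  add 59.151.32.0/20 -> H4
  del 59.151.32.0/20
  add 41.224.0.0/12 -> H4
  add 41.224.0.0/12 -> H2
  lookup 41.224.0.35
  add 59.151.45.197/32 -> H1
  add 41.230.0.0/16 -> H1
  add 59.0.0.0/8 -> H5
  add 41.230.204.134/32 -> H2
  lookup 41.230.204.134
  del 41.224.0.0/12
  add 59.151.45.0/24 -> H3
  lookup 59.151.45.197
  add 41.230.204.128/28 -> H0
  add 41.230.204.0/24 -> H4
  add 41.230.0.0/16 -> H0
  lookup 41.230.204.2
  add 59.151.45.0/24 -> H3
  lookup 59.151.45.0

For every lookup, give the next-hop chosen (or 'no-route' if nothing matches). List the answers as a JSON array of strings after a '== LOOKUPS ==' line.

Trace:
  add 0.0.0.0/0 -> H3 at depth 0
  del 0.0.0.0/0 (clear depth 0)
  add 59.151.32.0/20 -> H4 at depth 20
  del 59.151.32.0/20 (clear depth 20)
  add 41.224.0.0/12 -> H4 at depth 12
  add 41.224.0.0/12 -> H2 at depth 12
  ? 41.224.0.35  path d0:-→d1:-→d2:-→d3:-→d4:-→d5:-→d6:-→d7:-→d8:-→d9:-→d10:-→d11:-→d12:H2  best=H2
  add 59.151.45.197/32 -> H1 at depth 32
  add 41.230.0.0/16 -> H1 at depth 16
  add 59.0.0.0/8 -> H5 at depth 8
  add 41.230.204.134/32 -> H2 at depth 32
  ? 41.230.204.134  path d0:-→d1:-→d2:-→d3:-→d4:-→d5:-→d6:-→d7:-→d8:-→d9:-→d10:-→d11:-→d12:H2→d13:-→d14:-→d15:-→d16:H1→d17:-→d18:-→d19:-→d20:-→d21:-→d22:-→d23:-→d24:-→d25:-→d26:-→d27:-→d28:-→d29:-→d30:-→d31:-→d32:H2  best=H2
  del 41.224.0.0/12 (clear depth 12)
  add 59.151.45.0/24 -> H3 at depth 24
  ? 59.151.45.197  path d0:-→d1:-→d2:-→d3:-→d4:-→d5:-→d6:-→d7:-→d8:H5→d9:-→d10:-→d11:-→d12:-→d13:-→d14:-→d15:-→d16:-→d17:-→d18:-→d19:-→d20:-→d21:-→d22:-→d23:-→d24:H3→d25:-→d26:-→d27:-→d28:-→d29:-→d30:-→d31:-→d32:H1  best=H1
  add 41.230.204.128/28 -> H0 at depth 28
  add 41.230.204.0/24 -> H4 at depth 24
  add 41.230.0.0/16 -> H0 at depth 16
  ? 41.230.204.2  path d0:-→d1:-→d2:-→d3:-→d4:-→d5:-→d6:-→d7:-→d8:-→d9:-→d10:-→d11:-→d12:-→d13:-→d14:-→d15:-→d16:H0→d17:-→d18:-→d19:-→d20:-→d21:-→d22:-→d23:-→d24:H4  best=H4
  add 59.151.45.0/24 -> H3 at depth 24
  ? 59.151.45.0  path d0:-→d1:-→d2:-→d3:-→d4:-→d5:-→d6:-→d7:-→d8:H5→d9:-→d10:-→d11:-→d12:-→d13:-→d14:-→d15:-→d16:-→d17:-→d18:-→d19:-→d20:-→d21:-→d22:-→d23:-→d24:H3  best=H3

== LOOKUPS ==
["H2","H2","H1","H4","H3"]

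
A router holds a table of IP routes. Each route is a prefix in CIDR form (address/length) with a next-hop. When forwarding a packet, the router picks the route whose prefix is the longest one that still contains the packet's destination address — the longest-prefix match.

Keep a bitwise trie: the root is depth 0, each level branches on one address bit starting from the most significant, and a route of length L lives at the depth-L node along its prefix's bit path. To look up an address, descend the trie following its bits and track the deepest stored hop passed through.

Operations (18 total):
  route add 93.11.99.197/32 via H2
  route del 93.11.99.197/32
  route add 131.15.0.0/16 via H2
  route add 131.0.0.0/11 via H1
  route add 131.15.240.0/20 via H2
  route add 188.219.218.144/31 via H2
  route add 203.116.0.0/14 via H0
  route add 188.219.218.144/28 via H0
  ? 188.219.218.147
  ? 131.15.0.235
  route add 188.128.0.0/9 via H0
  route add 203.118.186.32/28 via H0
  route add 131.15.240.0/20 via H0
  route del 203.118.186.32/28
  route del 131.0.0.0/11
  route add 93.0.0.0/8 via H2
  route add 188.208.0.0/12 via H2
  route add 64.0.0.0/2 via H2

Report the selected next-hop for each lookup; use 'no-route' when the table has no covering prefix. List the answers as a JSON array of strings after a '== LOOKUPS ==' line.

Apply in order:
  add 93.11.99.197/32 -> H2 at depth 32
  del 93.11.99.197/32 (clear depth 32)
  add 131.15.0.0/16 -> H2 at depth 16
  add 131.0.0.0/11 -> H1 at depth 11
  add 131.15.240.0/20 -> H2 at depth 20
  add 188.219.218.144/31 -> H2 at depth 31
  add 203.116.0.0/14 -> H0 at depth 14
  add 188.219.218.144/28 -> H0 at depth 28
  ? 188.219.218.147  path d0:-→d1:-→d2:-→d3:-→d4:-→d5:-→d6:-→d7:-→d8:-→d9:-→d10:-→d11:-→d12:-→d13:-→d14:-→d15:-→d16:-→d17:-→d18:-→d19:-→d20:-→d21:-→d22:-→d23:-→d24:-→d25:-→d26:-→d27:-→d28:H0→d29:-→d30:-  best=H0
  ? 131.15.0.235  path d0:-→d1:-→d2:-→d3:-→d4:-→d5:-→d6:-→d7:-→d8:-→d9:-→d10:-→d11:H1→d12:-→d13:-→d14:-→d15:-→d16:H2  best=H2
  add 188.128.0.0/9 -> H0 at depth 9
  add 203.118.186.32/28 -> H0 at depth 28
  add 131.15.240.0/20 -> H0 at depth 20
  del 203.118.186.32/28 (clear depth 28)
  del 131.0.0.0/11 (clear depth 11)
  add 93.0.0.0/8 -> H2 at depth 8
  add 188.208.0.0/12 -> H2 at depth 12
  add 64.0.0.0/2 -> H2 at depth 2

== LOOKUPS ==
["H0","H2"]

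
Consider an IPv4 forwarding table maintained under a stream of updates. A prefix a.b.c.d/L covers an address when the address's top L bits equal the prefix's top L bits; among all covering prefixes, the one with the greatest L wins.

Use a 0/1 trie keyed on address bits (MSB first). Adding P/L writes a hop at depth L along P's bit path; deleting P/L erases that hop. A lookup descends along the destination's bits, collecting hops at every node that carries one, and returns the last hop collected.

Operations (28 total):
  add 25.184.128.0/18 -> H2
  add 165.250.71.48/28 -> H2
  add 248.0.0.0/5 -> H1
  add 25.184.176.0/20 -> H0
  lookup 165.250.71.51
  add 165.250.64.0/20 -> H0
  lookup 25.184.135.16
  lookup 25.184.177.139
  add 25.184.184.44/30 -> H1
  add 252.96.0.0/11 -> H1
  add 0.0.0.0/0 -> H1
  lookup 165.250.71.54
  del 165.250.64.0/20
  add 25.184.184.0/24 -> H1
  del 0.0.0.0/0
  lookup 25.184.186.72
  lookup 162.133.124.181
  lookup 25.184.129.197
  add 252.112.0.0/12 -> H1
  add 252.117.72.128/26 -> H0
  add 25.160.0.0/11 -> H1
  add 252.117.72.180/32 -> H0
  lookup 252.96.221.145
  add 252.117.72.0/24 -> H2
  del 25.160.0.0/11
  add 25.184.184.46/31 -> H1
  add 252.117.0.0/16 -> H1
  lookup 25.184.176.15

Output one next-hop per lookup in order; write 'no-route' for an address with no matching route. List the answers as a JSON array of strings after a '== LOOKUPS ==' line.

Trace:
  add 25.184.128.0/18 -> H2 at depth 18
  add 165.250.71.48/28 -> H2 at depth 28
  add 248.0.0.0/5 -> H1 at depth 5
  add 25.184.176.0/20 -> H0 at depth 20
  ? 165.250.71.51  path d0:-→d1:-→d2:-→d3:-→d4:-→d5:-→d6:-→d7:-→d8:-→d9:-→d10:-→d11:-→d12:-→d13:-→d14:-→d15:-→d16:-→d17:-→d18:-→d19:-→d20:-→d21:-→d22:-→d23:-→d24:-→d25:-→d26:-→d27:-→d28:H2  best=H2
  add 165.250.64.0/20 -> H0 at depth 20
  ? 25.184.135.16  path d0:-→d1:-→d2:-→d3:-→d4:-→d5:-→d6:-→d7:-→d8:-→d9:-→d10:-→d11:-→d12:-→d13:-→d14:-→d15:-→d16:-→d17:-→d18:H2  best=H2
  ? 25.184.177.139  path d0:-→d1:-→d2:-→d3:-→d4:-→d5:-→d6:-→d7:-→d8:-→d9:-→d10:-→d11:-→d12:-→d13:-→d14:-→d15:-→d16:-→d17:-→d18:H2→d19:-→d20:H0  best=H0
  add 25.184.184.44/30 -> H1 at depth 30
  add 252.96.0.0/11 -> H1 at depth 11
  add 0.0.0.0/0 -> H1 at depth 0
  ? 165.250.71.54  path d0:H1→d1:-→d2:-→d3:-→d4:-→d5:-→d6:-→d7:-→d8:-→d9:-→d10:-→d11:-→d12:-→d13:-→d14:-→d15:-→d16:-→d17:-→d18:-→d19:-→d20:H0→d21:-→d22:-→d23:-→d24:-→d25:-→d26:-→d27:-→d28:H2  best=H2
  del 165.250.64.0/20 (clear depth 20)
  add 25.184.184.0/24 -> H1 at depth 24
  del 0.0.0.0/0 (clear depth 0)
  ? 25.184.186.72  path d0:-→d1:-→d2:-→d3:-→d4:-→d5:-→d6:-→d7:-→d8:-→d9:-→d10:-→d11:-→d12:-→d13:-→d14:-→d15:-→d16:-→d17:-→d18:H2→d19:-→d20:H0→d21:-→d22:-  best=H0
  ? 162.133.124.181  path d0:-→d1:-→d2:-→d3:-→d4:-→d5:-  best=no-route
  ? 25.184.129.197  path d0:-→d1:-→d2:-→d3:-→d4:-→d5:-→d6:-→d7:-→d8:-→d9:-→d10:-→d11:-→d12:-→d13:-→d14:-→d15:-→d16:-→d17:-→d18:H2  best=H2
  add 252.112.0.0/12 -> H1 at depth 12
  add 252.117.72.128/26 -> H0 at depth 26
  add 25.160.0.0/11 -> H1 at depth 11
  add 252.117.72.180/32 -> H0 at depth 32
  ? 252.96.221.145  path d0:-→d1:-→d2:-→d3:-→d4:-→d5:H1→d6:-→d7:-→d8:-→d9:-→d10:-→d11:H1  best=H1
  add 252.117.72.0/24 -> H2 at depth 24
  del 25.160.0.0/11 (clear depth 11)
  add 25.184.184.46/31 -> H1 at depth 31
  add 252.117.0.0/16 -> H1 at depth 16
  ? 25.184.176.15  path d0:-→d1:-→d2:-→d3:-→d4:-→d5:-→d6:-→d7:-→d8:-→d9:-→d10:-→d11:-→d12:-→d13:-→d14:-→d15:-→d16:-→d17:-→d18:H2→d19:-→d20:H0  best=H0

== LOOKUPS ==
["H2","H2","H0","H2","H0","no-route","H2","H1","H0"]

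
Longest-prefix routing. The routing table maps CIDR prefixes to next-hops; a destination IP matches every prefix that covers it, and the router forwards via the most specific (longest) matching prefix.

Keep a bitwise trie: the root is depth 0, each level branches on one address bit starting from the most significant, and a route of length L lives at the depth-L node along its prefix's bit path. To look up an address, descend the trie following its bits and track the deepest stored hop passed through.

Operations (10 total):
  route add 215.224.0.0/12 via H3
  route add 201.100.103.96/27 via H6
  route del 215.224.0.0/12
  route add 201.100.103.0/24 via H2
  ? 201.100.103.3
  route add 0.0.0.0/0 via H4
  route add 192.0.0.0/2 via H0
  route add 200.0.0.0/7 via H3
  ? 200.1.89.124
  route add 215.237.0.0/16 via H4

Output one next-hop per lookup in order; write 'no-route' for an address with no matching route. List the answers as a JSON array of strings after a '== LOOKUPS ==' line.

Apply in order:
  add 215.224.0.0/12 -> H3 at depth 12
  add 201.100.103.96/27 -> H6 at depth 27
  del 215.224.0.0/12 (clear depth 12)
  add 201.100.103.0/24 -> H2 at depth 24
  lookup 201.100.103.3: bits 1100100101100100011001110 walk d0:-→d1:-→d2:-→d3:-→d4:-→d5:-→d6:-→d7:-→d8:-→d9:-→d10:-→d11:-→d12:-→d13:-→d14:-→d15:-→d16:-→d17:-→d18:-→d19:-→d20:-→d21:-→d22:-→d23:-→d24:H2→d25:- -> H2
  add 0.0.0.0/0 -> H4 at depth 0
  add 192.0.0.0/2 -> H0 at depth 2
  add 200.0.0.0/7 -> H3 at depth 7
  lookup 200.1.89.124: bits 1100100 walk d0:H4→d1:-→d2:H0→d3:-→d4:-→d5:-→d6:-→d7:H3 -> H3
  add 215.237.0.0/16 -> H4 at depth 16

== LOOKUPS ==
["H2","H3"]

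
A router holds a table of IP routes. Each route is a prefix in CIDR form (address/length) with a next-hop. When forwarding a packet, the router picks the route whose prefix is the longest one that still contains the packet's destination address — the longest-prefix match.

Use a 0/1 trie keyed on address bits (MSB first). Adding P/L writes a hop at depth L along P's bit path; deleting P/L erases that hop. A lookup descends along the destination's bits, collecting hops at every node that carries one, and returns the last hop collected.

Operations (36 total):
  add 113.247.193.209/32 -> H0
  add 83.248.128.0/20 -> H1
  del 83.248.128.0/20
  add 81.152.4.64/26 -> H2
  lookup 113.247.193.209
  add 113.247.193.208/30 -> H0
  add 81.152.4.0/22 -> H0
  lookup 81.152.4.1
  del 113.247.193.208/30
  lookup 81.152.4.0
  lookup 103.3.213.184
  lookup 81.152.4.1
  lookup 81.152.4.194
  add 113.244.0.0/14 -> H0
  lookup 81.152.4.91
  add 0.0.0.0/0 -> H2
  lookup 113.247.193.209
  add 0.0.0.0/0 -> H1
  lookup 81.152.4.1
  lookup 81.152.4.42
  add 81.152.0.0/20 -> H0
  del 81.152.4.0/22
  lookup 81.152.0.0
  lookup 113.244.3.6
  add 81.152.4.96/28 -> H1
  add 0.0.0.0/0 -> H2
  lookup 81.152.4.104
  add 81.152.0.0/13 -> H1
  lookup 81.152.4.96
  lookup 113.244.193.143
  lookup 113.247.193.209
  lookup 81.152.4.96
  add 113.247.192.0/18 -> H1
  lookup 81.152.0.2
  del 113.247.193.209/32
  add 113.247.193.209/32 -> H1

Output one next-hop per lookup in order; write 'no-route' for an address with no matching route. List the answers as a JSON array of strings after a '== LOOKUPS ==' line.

Process each operation:
  + 113.247.193.209/32 (H0) depth=32
  + 83.248.128.0/20 (H1) depth=20
  - 83.248.128.0/20 clear@20
  + 81.152.4.64/26 (H2) depth=26
  ? 113.247.193.209  path d0:-→d1:-→d2:-→d3:-→d4:-→d5:-→d6:-→d7:-→d8:-→d9:-→d10:-→d11:-→d12:-→d13:-→d14:-→d15:-→d16:-→d17:-→d18:-→d19:-→d20:-→d21:-→d22:-→d23:-→d24:-→d25:-→d26:-→d27:-→d28:-→d29:-→d30:-→d31:-→d32:H0  best=H0
  + 113.247.193.208/30 (H0) depth=30
  + 81.152.4.0/22 (H0) depth=22
  ? 81.152.4.1  path d0:-→d1:-→d2:-→d3:-→d4:-→d5:-→d6:-→d7:-→d8:-→d9:-→d10:-→d11:-→d12:-→d13:-→d14:-→d15:-→d16:-→d17:-→d18:-→d19:-→d20:-→d21:-→d22:H0→d23:-→d24:-→d25:-  best=H0
  - 113.247.193.208/30 clear@30
  ? 81.152.4.0  path d0:-→d1:-→d2:-→d3:-→d4:-→d5:-→d6:-→d7:-→d8:-→d9:-→d10:-→d11:-→d12:-→d13:-→d14:-→d15:-→d16:-→d17:-→d18:-→d19:-→d20:-→d21:-→d22:H0→d23:-→d24:-→d25:-  best=H0
  ? 103.3.213.184  path d0:-→d1:-→d2:-→d3:-  best=no-route
  ? 81.152.4.1  path d0:-→d1:-→d2:-→d3:-→d4:-→d5:-→d6:-→d7:-→d8:-→d9:-→d10:-→d11:-→d12:-→d13:-→d14:-→d15:-→d16:-→d17:-→d18:-→d19:-→d20:-→d21:-→d22:H0→d23:-→d24:-→d25:-  best=H0
  ? 81.152.4.194  path d0:-→d1:-→d2:-→d3:-→d4:-→d5:-→d6:-→d7:-→d8:-→d9:-→d10:-→d11:-→d12:-→d13:-→d14:-→d15:-→d16:-→d17:-→d18:-→d19:-→d20:-→d21:-→d22:H0→d23:-→d24:-  best=H0
  + 113.244.0.0/14 (H0) depth=14
  ? 81.152.4.91  path d0:-→d1:-→d2:-→d3:-→d4:-→d5:-→d6:-→d7:-→d8:-→d9:-→d10:-→d11:-→d12:-→d13:-→d14:-→d15:-→d16:-→d17:-→d18:-→d19:-→d20:-→d21:-→d22:H0→d23:-→d24:-→d25:-→d26:H2  best=H2
  + 0.0.0.0/0 (H2) depth=0
  ? 113.247.193.209  path d0:H2→d1:-→d2:-→d3:-→d4:-→d5:-→d6:-→d7:-→d8:-→d9:-→d10:-→d11:-→d12:-→d13:-→d14:H0→d15:-→d16:-→d17:-→d18:-→d19:-→d20:-→d21:-→d22:-→d23:-→d24:-→d25:-→d26:-→d27:-→d28:-→d29:-→d30:-→d31:-→d32:H0  best=H0
  + 0.0.0.0/0 (H1) depth=0
  ? 81.152.4.1  path d0:H1→d1:-→d2:-→d3:-→d4:-→d5:-→d6:-→d7:-→d8:-→d9:-→d10:-→d11:-→d12:-→d13:-→d14:-→d15:-→d16:-→d17:-→d18:-→d19:-→d20:-→d21:-→d22:H0→d23:-→d24:-→d25:-  best=H0
  ? 81.152.4.42  path d0:H1→d1:-→d2:-→d3:-→d4:-→d5:-→d6:-→d7:-→d8:-→d9:-→d10:-→d11:-→d12:-→d13:-→d14:-→d15:-→d16:-→d17:-→d18:-→d19:-→d20:-→d21:-→d22:H0→d23:-→d24:-→d25:-  best=H0
  + 81.152.0.0/20 (H0) depth=20
  - 81.152.4.0/22 clear@22
  ? 81.152.0.0  path d0:H1→d1:-→d2:-→d3:-→d4:-→d5:-→d6:-→d7:-→d8:-→d9:-→d10:-→d11:-→d12:-→d13:-→d14:-→d15:-→d16:-→d17:-→d18:-→d19:-→d20:H0→d21:-  best=H0
  ? 113.244.3.6  path d0:H1→d1:-→d2:-→d3:-→d4:-→d5:-→d6:-→d7:-→d8:-→d9:-→d10:-→d11:-→d12:-→d13:-→d14:H0  best=H0
  + 81.152.4.96/28 (H1) depth=28
  + 0.0.0.0/0 (H2) depth=0
  ? 81.152.4.104  path d0:H2→d1:-→d2:-→d3:-→d4:-→d5:-→d6:-→d7:-→d8:-→d9:-→d10:-→d11:-→d12:-→d13:-→d14:-→d15:-→d16:-→d17:-→d18:-→d19:-→d20:H0→d21:-→d22:-→d23:-→d24:-→d25:-→d26:H2→d27:-→d28:H1  best=H1
  + 81.152.0.0/13 (H1) depth=13
  ? 81.152.4.96  path d0:H2→d1:-→d2:-→d3:-→d4:-→d5:-→d6:-→d7:-→d8:-→d9:-→d10:-→d11:-→d12:-→d13:H1→d14:-→d15:-→d16:-→d17:-→d18:-→d19:-→d20:H0→d21:-→d22:-→d23:-→d24:-→d25:-→d26:H2→d27:-→d28:H1  best=H1
  ? 113.244.193.143  path d0:H2→d1:-→d2:-→d3:-→d4:-→d5:-→d6:-→d7:-→d8:-→d9:-→d10:-→d11:-→d12:-→d13:-→d14:H0  best=H0
  ? 113.247.193.209  path d0:H2→d1:-→d2:-→d3:-→d4:-→d5:-→d6:-→d7:-→d8:-→d9:-→d10:-→d11:-→d12:-→d13:-→d14:H0→d15:-→d16:-→d17:-→d18:-→d19:-→d20:-→d21:-→d22:-→d23:-→d24:-→d25:-→d26:-→d27:-→d28:-→d29:-→d30:-→d31:-→d32:H0  best=H0
  ? 81.152.4.96  path d0:H2→d1:-→d2:-→d3:-→d4:-→d5:-→d6:-→d7:-→d8:-→d9:-→d10:-→d11:-→d12:-→d13:H1→d14:-→d15:-→d16:-→d17:-→d18:-→d19:-→d20:H0→d21:-→d22:-→d23:-→d24:-→d25:-→d26:H2→d27:-→d28:H1  best=H1
  + 113.247.192.0/18 (H1) depth=18
  ? 81.152.0.2  path d0:H2→d1:-→d2:-→d3:-→d4:-→d5:-→d6:-→d7:-→d8:-→d9:-→d10:-→d11:-→d12:-→d13:H1→d14:-→d15:-→d16:-→d17:-→d18:-→d19:-→d20:H0→d21:-  best=H0
  - 113.247.193.209/32 clear@32
  + 113.247.193.209/32 (H1) depth=32

== LOOKUPS ==
["H0","H0","H0","no-route","H0","H0","H2","H0","H0","H0","H0","H0","H1","H1","H0","H0","H1","H0"]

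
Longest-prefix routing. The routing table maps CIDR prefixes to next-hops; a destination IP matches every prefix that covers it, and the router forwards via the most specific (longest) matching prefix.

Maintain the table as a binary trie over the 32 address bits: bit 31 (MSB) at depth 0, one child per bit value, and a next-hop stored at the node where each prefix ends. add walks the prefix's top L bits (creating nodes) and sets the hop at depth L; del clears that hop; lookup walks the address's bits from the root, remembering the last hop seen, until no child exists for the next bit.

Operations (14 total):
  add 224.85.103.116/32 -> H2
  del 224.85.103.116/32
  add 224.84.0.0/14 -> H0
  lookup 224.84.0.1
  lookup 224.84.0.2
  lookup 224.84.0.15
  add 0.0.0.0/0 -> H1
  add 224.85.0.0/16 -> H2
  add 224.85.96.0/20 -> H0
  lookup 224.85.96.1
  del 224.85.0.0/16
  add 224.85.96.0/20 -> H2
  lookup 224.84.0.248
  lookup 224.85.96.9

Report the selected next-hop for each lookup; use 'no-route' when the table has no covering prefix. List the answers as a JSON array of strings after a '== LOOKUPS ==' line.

Trace:
  + 224.85.103.116/32 (H2) depth=32
  del 224.85.103.116/32 (clear depth 32)
  + 224.84.0.0/14 (H0) depth=14
  lookup 224.84.0.1: bits 111000000101010 walk d0:-→d1:-→d2:-→d3:-→d4:-→d5:-→d6:-→d7:-→d8:-→d9:-→d10:-→d11:-→d12:-→d13:-→d14:H0→d15:- -> H0
  lookup 224.84.0.2: bits 111000000101010 walk d0:-→d1:-→d2:-→d3:-→d4:-→d5:-→d6:-→d7:-→d8:-→d9:-→d10:-→d11:-→d12:-→d13:-→d14:H0→d15:- -> H0
  lookup 224.84.0.15: bits 111000000101010 walk d0:-→d1:-→d2:-→d3:-→d4:-→d5:-→d6:-→d7:-→d8:-→d9:-→d10:-→d11:-→d12:-→d13:-→d14:H0→d15:- -> H0
  + 0.0.0.0/0 (H1) depth=0
  + 224.85.0.0/16 (H2) depth=16
  + 224.85.96.0/20 (H0) depth=20
  lookup 224.85.96.1: bits 111000000101010101100 walk d0:H1→d1:-→d2:-→d3:-→d4:-→d5:-→d6:-→d7:-→d8:-→d9:-→d10:-→d11:-→d12:-→d13:-→d14:H0→d15:-→d16:H2→d17:-→d18:-→d19:-→d20:H0→d21:- -> H0
  del 224.85.0.0/16 (clear depth 16)
  + 224.85.96.0/20 (H2) depth=20
  lookup 224.84.0.248: bits 111000000101010 walk d0:H1→d1:-→d2:-→d3:-→d4:-→d5:-→d6:-→d7:-→d8:-→d9:-→d10:-→d11:-→d12:-→d13:-→d14:H0→d15:- -> H0
  lookup 224.85.96.9: bits 111000000101010101100 walk d0:H1→d1:-→d2:-→d3:-→d4:-→d5:-→d6:-→d7:-→d8:-→d9:-→d10:-→d11:-→d12:-→d13:-→d14:H0→d15:-→d16:-→d17:-→d18:-→d19:-→d20:H2→d21:- -> H2

== LOOKUPS ==
["H0","H0","H0","H0","H0","H2"]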